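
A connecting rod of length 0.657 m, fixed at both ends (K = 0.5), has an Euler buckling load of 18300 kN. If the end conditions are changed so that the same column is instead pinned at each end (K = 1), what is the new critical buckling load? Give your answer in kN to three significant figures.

P_cr ≈ 4580 kN

P_cr ∝ 1/K², so P_cr,new = P_cr,old × (K_old/K_new)² = 18300 × (0.5/1)²
= 18300 × 0.2500 = 4580 kN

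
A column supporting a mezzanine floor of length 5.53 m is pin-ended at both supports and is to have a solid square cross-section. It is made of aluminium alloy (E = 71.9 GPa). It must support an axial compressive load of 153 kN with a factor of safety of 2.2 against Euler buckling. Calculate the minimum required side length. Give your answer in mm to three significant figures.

a ≈ 115 mm

Required P_cr = n·P = 2.2 × 153 = 336.6 kN
L_e = K·L = 1 × 5.53 = 5.530 m
Required I = P_cr·L_e²/(π²E) = 3.366×10^5 × 5.530² / (π² × 7.19×10^10) = 1.451×10^-5 m⁴
I_req = 1.451×10^7 mm⁴
Solid square: I = a⁴/12  ⇒  a = (12I)^(1/4) = (12×1.451×10^7)^(1/4) = 115 mm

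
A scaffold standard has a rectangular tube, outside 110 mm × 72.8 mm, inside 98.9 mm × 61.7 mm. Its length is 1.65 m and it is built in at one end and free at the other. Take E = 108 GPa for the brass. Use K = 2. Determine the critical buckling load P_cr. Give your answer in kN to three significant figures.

Weak-axis I_min = (h_o·b_o³ − h_i·b_i³)/12 with b_o = 72.8, b_i = 61.70 mm (shorter outer/inner sides).
I_min = (110×72.8³ − 98.90×61.70³)/12 = 1.601×10^6 mm⁴
I = 1.601×10^6 mm⁴ = 1.601×10^-6 m⁴
Effective length L_e = K·L = 2 × 1.65 = 3.300 m
P_cr = π²EI / L_e² = π² × 108×10⁹ × 1.601×10^-6 / 3.300² = 1.567×10^5 N

P_cr ≈ 157 kN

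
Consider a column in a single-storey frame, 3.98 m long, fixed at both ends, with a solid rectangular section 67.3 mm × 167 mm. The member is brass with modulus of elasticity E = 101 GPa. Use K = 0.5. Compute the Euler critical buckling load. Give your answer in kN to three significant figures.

Buckling occurs about the weak axis: I_min = h·b³/12 with b = 67.3 mm (the shorter side).
I_min = 167×67.3³/12 = 4.242×10^6 mm⁴
I = 4.242×10^6 mm⁴ = 4.242×10^-6 m⁴
Effective length L_e = K·L = 0.5 × 3.98 = 1.990 m
P_cr = π²EI / L_e² = π² × 101×10⁹ × 4.242×10^-6 / 1.990² = 1.068×10^6 N

P_cr ≈ 1070 kN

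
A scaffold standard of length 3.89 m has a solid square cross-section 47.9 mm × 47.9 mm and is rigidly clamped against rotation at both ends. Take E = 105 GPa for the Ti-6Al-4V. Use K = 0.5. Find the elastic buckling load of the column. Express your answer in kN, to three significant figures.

P_cr ≈ 120 kN

I = a⁴/12 = 47.9⁴/12 = 4.387×10^5 mm⁴
I = 4.387×10^5 mm⁴ = 4.387×10^-7 m⁴
Effective length L_e = K·L = 0.5 × 3.89 = 1.945 m
P_cr = π²EI / L_e² = π² × 105×10⁹ × 4.387×10^-7 / 1.945² = 1.202×10^5 N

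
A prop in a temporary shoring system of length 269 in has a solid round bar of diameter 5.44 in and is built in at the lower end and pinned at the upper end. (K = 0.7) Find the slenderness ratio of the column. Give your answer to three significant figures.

For a solid circle r = d/4 = 5.44/4 = 1.360 in
L_e = K·L = 0.7 × 269 = 188.3 in
λ = L_e / r_min = 188.30 / 1.360 = 138

λ ≈ 138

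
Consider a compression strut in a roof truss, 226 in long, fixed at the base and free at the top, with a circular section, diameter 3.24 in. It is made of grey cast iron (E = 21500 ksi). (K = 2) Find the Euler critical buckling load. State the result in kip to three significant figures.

I = πd⁴/64 = π×3.24⁴/64 = 5.409 in⁴
Effective length L_e = K·L = 2 × 226 = 452.0 in
P_cr = π²EI / L_e² = π² × 21500×10³ × 5.409 / 452.0² = 5.618×10^3 lb

P_cr ≈ 5.62 kip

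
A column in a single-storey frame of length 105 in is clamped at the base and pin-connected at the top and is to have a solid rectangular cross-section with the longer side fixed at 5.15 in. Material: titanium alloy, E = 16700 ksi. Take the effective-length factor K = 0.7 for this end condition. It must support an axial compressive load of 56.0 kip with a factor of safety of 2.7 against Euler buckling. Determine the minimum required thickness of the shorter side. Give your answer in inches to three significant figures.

Required P_cr = n·P = 2.7 × 56.0 = 151.2 kip
L_e = K·L = 0.7 × 105 = 73.50 in
Required I = P_cr·L_e²/(π²E) = 1.512×10^5 × 73.50² / (π² × 1.67×10^7) = 4.956 in⁴
Rectangle, weak axis: I_min = h·b³/12 with h = 5.15 in fixed  ⇒  b = (12I/h)^(1/3) = 2.26 in

b ≈ 2.26 in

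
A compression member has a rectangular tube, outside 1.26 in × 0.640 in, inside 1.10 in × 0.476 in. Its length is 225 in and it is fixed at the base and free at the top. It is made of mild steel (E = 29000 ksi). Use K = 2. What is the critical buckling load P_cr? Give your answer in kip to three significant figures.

Weak-axis I_min = (h_o·b_o³ − h_i·b_i³)/12 with b_o = 0.640, b_i = 0.4760 in (shorter outer/inner sides).
I_min = (1.26×0.640³ − 1.100×0.4760³)/12 = 1.764×10^-2 in⁴
Effective length L_e = K·L = 2 × 225 = 450.0 in
P_cr = π²EI / L_e² = π² × 29000×10³ × 1.764×10^-2 / 450.0² = 24.93 lb

P_cr ≈ 0.0249 kip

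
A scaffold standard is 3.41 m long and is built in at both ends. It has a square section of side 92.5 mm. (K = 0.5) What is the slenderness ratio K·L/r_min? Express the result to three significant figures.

λ ≈ 63.9

For a square r = a/√12 = 92.5/√12 = 26.70 mm
L_e = K·L = 0.5 × 3.41 m = 1.705 m = 1705.0 mm
λ = L_e / r_min = 1705.0 / 26.70 = 63.9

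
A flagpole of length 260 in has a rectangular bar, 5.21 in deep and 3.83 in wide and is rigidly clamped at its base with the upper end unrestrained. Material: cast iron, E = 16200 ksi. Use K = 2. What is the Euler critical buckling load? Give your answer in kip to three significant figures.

P_cr ≈ 14.4 kip

Buckling occurs about the weak axis: I_min = h·b³/12 with b = 3.83 in (the shorter side).
I_min = 5.21×3.83³/12 = 24.39 in⁴
Effective length L_e = K·L = 2 × 260 = 520.0 in
P_cr = π²EI / L_e² = π² × 16200×10³ × 24.39 / 520.0² = 1.442×10^4 lb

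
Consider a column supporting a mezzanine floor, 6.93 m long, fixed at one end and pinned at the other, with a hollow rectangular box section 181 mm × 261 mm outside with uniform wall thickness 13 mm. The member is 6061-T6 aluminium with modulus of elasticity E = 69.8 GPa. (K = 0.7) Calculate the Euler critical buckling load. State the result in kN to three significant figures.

Inner dimensions: h_i = 261 − 2×13 = 235.0 mm, b_i = 181 − 2×13 = 155.0 mm
Weak-axis I_min = (h_o·b_o³ − h_i·b_i³)/12 with b_o = 181, b_i = 155.0 mm (shorter outer/inner sides).
I_min = (261×181³ − 235.0×155.0³)/12 = 5.605×10^7 mm⁴
I = 5.605×10^7 mm⁴ = 5.605×10^-5 m⁴
Effective length L_e = K·L = 0.7 × 6.93 = 4.851 m
P_cr = π²EI / L_e² = π² × 69.8×10⁹ × 5.605×10^-5 / 4.851² = 1.641×10^6 N

P_cr ≈ 1640 kN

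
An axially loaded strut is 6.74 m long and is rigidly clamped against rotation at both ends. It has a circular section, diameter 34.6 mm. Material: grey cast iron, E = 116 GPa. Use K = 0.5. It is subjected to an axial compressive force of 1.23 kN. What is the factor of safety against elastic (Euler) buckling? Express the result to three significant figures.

n ≈ 5.77

I = πd⁴/64 = π×34.6⁴/64 = 7.035×10^4 mm⁴
I = 7.035×10^4 mm⁴ = 7.035×10^-8 m⁴
Effective length L_e = K·L = 0.5 × 6.74 = 3.370 m
P_cr = π²EI / L_e² = π² × 116×10⁹ × 7.035×10^-8 / 3.370² = 7.092×10^3 N
Factor of safety n = P_cr / P = 7.0921 / 1.23 = 5.77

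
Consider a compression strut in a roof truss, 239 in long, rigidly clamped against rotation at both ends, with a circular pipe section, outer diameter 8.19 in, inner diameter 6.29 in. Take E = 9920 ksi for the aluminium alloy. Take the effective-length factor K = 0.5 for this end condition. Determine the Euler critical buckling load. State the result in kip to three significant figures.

d_o = 8.19 in, d_i = 6.29 in
I = π(d_o⁴ − d_i⁴)/64 = π(8.19⁴ − 6.290⁴)/64 = 144.0 in⁴
Effective length L_e = K·L = 0.5 × 239 = 119.5 in
P_cr = π²EI / L_e² = π² × 9920×10³ × 144.0 / 119.5² = 9.874×10^5 lb

P_cr ≈ 987 kip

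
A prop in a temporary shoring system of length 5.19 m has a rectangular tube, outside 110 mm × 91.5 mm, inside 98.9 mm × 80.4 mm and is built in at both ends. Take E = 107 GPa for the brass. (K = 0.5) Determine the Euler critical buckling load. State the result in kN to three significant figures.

Weak-axis I_min = (h_o·b_o³ − h_i·b_i³)/12 with b_o = 91.5, b_i = 80.40 mm (shorter outer/inner sides).
I_min = (110×91.5³ − 98.90×80.40³)/12 = 2.739×10^6 mm⁴
I = 2.739×10^6 mm⁴ = 2.739×10^-6 m⁴
Effective length L_e = K·L = 0.5 × 5.19 = 2.595 m
P_cr = π²EI / L_e² = π² × 107×10⁹ × 2.739×10^-6 / 2.595² = 4.295×10^5 N

P_cr ≈ 430 kN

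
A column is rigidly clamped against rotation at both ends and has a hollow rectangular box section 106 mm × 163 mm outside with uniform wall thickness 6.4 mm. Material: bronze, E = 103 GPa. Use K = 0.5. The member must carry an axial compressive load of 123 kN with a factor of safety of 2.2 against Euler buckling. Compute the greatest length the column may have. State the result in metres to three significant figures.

L_max ≈ 9.53 m

Inner dimensions: h_i = 163 − 2×6.4 = 150.2 mm, b_i = 106 − 2×6.4 = 93.20 mm
Weak-axis I_min = (h_o·b_o³ − h_i·b_i³)/12 with b_o = 106, b_i = 93.20 mm (shorter outer/inner sides).
I_min = (163×106³ − 150.2×93.20³)/12 = 6.045×10^6 mm⁴
I = 6.045×10^-6 m⁴
Required critical load P_cr = n·P = 2.2 × 123 = 270.6 kN = 2.706×10^5 N
From P_cr = π²EI/(K·L)²:  L = (1/K)·√(π²EI/P_cr) = (1/0.5)·√(π²×1.03×10^11×6.045×10^-6/2.706×10^5)
L = 9.53 m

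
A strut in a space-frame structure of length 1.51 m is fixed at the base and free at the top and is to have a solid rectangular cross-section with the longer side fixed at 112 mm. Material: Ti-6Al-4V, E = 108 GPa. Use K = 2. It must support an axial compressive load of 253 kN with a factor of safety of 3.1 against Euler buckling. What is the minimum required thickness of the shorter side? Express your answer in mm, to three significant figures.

b ≈ 89.6 mm

Required P_cr = n·P = 3.1 × 253 = 784.3 kN
L_e = K·L = 2 × 1.51 = 3.020 m
Required I = P_cr·L_e²/(π²E) = 7.843×10^5 × 3.020² / (π² × 1.08×10^11) = 6.711×10^-6 m⁴
I_req = 6.711×10^6 mm⁴
Rectangle, weak axis: I_min = h·b³/12 with h = 112 mm fixed  ⇒  b = (12I/h)^(1/3) = 89.6 mm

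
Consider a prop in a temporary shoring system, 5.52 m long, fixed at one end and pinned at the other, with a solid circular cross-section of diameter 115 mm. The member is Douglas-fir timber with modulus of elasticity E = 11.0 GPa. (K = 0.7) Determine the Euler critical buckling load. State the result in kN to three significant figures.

I = πd⁴/64 = π×115⁴/64 = 8.585×10^6 mm⁴
I = 8.585×10^6 mm⁴ = 8.585×10^-6 m⁴
Effective length L_e = K·L = 0.7 × 5.52 = 3.864 m
P_cr = π²EI / L_e² = π² × 11.0×10⁹ × 8.585×10^-6 / 3.864² = 6.243×10^4 N

P_cr ≈ 62.4 kN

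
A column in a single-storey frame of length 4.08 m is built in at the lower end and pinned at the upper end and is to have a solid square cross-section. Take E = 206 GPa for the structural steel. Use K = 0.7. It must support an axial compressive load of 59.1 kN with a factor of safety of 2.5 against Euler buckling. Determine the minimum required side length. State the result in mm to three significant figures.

Required P_cr = n·P = 2.5 × 59.1 = 147.8 kN
L_e = K·L = 0.7 × 4.08 = 2.856 m
Required I = P_cr·L_e²/(π²E) = 1.478×10^5 × 2.856² / (π² × 2.06×10^11) = 5.928×10^-7 m⁴
I_req = 5.928×10^5 mm⁴
Solid square: I = a⁴/12  ⇒  a = (12I)^(1/4) = (12×5.928×10^5)^(1/4) = 51.6 mm

a ≈ 51.6 mm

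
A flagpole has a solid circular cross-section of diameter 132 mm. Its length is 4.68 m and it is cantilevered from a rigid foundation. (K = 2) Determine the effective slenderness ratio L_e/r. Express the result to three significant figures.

λ ≈ 284

I = πd⁴/64 = π×132⁴/64 = 1.490×10^7 mm⁴
A = 1.368×10^4 mm²;  r_min = √(I/A) = √(1.490×10^7/1.368×10^4) = 33.00 mm
L_e = K·L = 2 × 4.68 m = 9.360 m = 9360.0 mm
λ = L_e / r_min = 9360.0 / 33.00 = 284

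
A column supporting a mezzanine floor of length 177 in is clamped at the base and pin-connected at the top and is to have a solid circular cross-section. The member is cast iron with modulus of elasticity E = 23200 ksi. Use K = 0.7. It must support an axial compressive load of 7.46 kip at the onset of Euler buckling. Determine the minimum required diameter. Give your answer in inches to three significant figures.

L_e = K·L = 0.7 × 177 = 123.9 in
Required I = P_cr·L_e²/(π²E) = 7.460×10^3 × 123.9² / (π² × 2.32×10^7) = 0.5001 in⁴
Solid circle: I = πd⁴/64  ⇒  d = (64I/π)^(1/4) = (64×0.5001/π)^(1/4) = 1.79 in

d ≈ 1.79 in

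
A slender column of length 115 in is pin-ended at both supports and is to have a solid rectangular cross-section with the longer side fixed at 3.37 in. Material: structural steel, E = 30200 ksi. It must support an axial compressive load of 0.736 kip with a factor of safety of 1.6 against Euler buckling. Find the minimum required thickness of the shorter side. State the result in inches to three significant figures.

b ≈ 0.571 in

Required P_cr = n·P = 1.6 × 0.736 = 1.178 kip
L_e = K·L = 1 × 115 = 115.0 in
Required I = P_cr·L_e²/(π²E) = 1.178×10^3 × 115.0² / (π² × 3.02×10^7) = 5.225×10^-2 in⁴
Rectangle, weak axis: I_min = h·b³/12 with h = 3.37 in fixed  ⇒  b = (12I/h)^(1/3) = 0.571 in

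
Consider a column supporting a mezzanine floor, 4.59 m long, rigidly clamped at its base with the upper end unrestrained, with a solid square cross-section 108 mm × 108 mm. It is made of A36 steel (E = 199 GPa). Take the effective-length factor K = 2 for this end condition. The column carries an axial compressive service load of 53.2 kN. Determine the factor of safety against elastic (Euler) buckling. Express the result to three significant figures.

I = a⁴/12 = 108⁴/12 = 1.134×10^7 mm⁴
I = 1.134×10^7 mm⁴ = 1.134×10^-5 m⁴
Effective length L_e = K·L = 2 × 4.59 = 9.180 m
P_cr = π²EI / L_e² = π² × 199×10⁹ × 1.134×10^-5 / 9.180² = 2.642×10^5 N
Factor of safety n = P_cr / P = 264.23 / 53.2 = 4.97

n ≈ 4.97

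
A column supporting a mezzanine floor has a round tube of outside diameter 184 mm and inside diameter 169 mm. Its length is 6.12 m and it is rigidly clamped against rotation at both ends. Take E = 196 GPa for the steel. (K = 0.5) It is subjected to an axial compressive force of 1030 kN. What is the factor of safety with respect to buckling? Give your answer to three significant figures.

d_o = 184 mm, d_i = 169 mm
I = π(d_o⁴ − d_i⁴)/64 = π(184⁴ − 169.0⁴)/64 = 1.622×10^7 mm⁴
I = 1.622×10^7 mm⁴ = 1.622×10^-5 m⁴
Effective length L_e = K·L = 0.5 × 6.12 = 3.060 m
P_cr = π²EI / L_e² = π² × 196×10⁹ × 1.622×10^-5 / 3.060² = 3.352×10^6 N
Factor of safety n = P_cr / P = 3351.6 / 1030 = 3.25

n ≈ 3.25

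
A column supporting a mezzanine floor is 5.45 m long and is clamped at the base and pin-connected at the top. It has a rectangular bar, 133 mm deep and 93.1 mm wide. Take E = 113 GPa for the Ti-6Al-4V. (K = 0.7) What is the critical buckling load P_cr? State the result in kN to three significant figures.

P_cr ≈ 685 kN

Buckling occurs about the weak axis: I_min = h·b³/12 with b = 93.1 mm (the shorter side).
I_min = 133×93.1³/12 = 8.944×10^6 mm⁴
I = 8.944×10^6 mm⁴ = 8.944×10^-6 m⁴
Effective length L_e = K·L = 0.7 × 5.45 = 3.815 m
P_cr = π²EI / L_e² = π² × 113×10⁹ × 8.944×10^-6 / 3.815² = 6.853×10^5 N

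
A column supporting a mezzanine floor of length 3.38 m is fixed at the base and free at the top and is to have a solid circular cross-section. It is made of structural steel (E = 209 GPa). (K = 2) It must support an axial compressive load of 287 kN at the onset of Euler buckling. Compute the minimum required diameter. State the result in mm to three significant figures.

d ≈ 107 mm

L_e = K·L = 2 × 3.38 = 6.760 m
Required I = P_cr·L_e²/(π²E) = 2.870×10^5 × 6.760² / (π² × 2.09×10^11) = 6.358×10^-6 m⁴
I_req = 6.358×10^6 mm⁴
Solid circle: I = πd⁴/64  ⇒  d = (64I/π)^(1/4) = (64×6.358×10^6/π)^(1/4) = 107 mm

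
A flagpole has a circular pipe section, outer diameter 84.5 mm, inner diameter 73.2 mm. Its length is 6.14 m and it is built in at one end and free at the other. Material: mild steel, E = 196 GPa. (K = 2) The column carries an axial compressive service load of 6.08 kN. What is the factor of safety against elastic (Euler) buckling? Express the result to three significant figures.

d_o = 84.5 mm, d_i = 73.2 mm
I = π(d_o⁴ − d_i⁴)/64 = π(84.5⁴ − 73.20⁴)/64 = 1.093×10^6 mm⁴
I = 1.093×10^6 mm⁴ = 1.093×10^-6 m⁴
Effective length L_e = K·L = 2 × 6.14 = 12.28 m
P_cr = π²EI / L_e² = π² × 196×10⁹ × 1.093×10^-6 / 12.28² = 1.402×10^4 N
Factor of safety n = P_cr / P = 14.025 / 6.08 = 2.31

n ≈ 2.31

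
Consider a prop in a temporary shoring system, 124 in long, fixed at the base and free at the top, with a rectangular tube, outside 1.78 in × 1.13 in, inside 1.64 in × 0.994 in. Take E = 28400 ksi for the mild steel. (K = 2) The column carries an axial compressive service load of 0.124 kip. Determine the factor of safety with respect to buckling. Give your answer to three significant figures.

Weak-axis I_min = (h_o·b_o³ − h_i·b_i³)/12 with b_o = 1.13, b_i = 0.9940 in (shorter outer/inner sides).
I_min = (1.78×1.13³ − 1.640×0.9940³)/12 = 7.981×10^-2 in⁴
Effective length L_e = K·L = 2 × 124 = 248.0 in
P_cr = π²EI / L_e² = π² × 28400×10³ × 7.981×10^-2 / 248.0² = 363.7 lb
Factor of safety n = P_cr / P = 0.36372 / 0.124 = 2.93

n ≈ 2.93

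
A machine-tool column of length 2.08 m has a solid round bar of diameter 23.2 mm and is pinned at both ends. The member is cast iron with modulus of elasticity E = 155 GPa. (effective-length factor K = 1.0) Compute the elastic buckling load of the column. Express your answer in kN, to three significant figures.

P_cr ≈ 5.03 kN

I = πd⁴/64 = π×23.2⁴/64 = 1.422×10^4 mm⁴
I = 1.422×10^4 mm⁴ = 1.422×10^-8 m⁴
Effective length L_e = K·L = 1 × 2.08 = 2.080 m
P_cr = π²EI / L_e² = π² × 155×10⁹ × 1.422×10^-8 / 2.080² = 5.028×10^3 N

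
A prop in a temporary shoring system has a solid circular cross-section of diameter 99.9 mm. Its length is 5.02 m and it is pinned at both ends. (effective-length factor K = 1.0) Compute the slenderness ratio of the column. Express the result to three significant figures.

I = πd⁴/64 = π×99.9⁴/64 = 4.889×10^6 mm⁴
A = 7.838×10^3 mm²;  r_min = √(I/A) = √(4.889×10^6/7.838×10^3) = 24.98 mm
L_e = K·L = 1 × 5.02 m = 5.020 m = 5020.0 mm
λ = L_e / r_min = 5020.0 / 24.98 = 201

λ ≈ 201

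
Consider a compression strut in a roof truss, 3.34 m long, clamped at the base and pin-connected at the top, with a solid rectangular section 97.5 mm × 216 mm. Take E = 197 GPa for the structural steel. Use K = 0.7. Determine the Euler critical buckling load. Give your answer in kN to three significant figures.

Buckling occurs about the weak axis: I_min = h·b³/12 with b = 97.5 mm (the shorter side).
I_min = 216×97.5³/12 = 1.668×10^7 mm⁴
I = 1.668×10^7 mm⁴ = 1.668×10^-5 m⁴
Effective length L_e = K·L = 0.7 × 3.34 = 2.338 m
P_cr = π²EI / L_e² = π² × 197×10⁹ × 1.668×10^-5 / 2.338² = 5.934×10^6 N

P_cr ≈ 5930 kN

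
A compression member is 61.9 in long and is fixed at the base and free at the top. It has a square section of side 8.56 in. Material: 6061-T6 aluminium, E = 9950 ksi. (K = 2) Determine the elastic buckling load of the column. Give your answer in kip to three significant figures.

I = a⁴/12 = 8.56⁴/12 = 447.4 in⁴
Effective length L_e = K·L = 2 × 61.9 = 123.8 in
P_cr = π²EI / L_e² = π² × 9950×10³ × 447.4 / 123.8² = 2.867×10^6 lb

P_cr ≈ 2870 kip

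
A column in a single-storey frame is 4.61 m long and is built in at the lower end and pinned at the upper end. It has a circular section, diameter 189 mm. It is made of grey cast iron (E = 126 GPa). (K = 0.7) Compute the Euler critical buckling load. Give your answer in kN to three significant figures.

P_cr ≈ 7480 kN

I = πd⁴/64 = π×189⁴/64 = 6.264×10^7 mm⁴
I = 6.264×10^7 mm⁴ = 6.264×10^-5 m⁴
Effective length L_e = K·L = 0.7 × 4.61 = 3.227 m
P_cr = π²EI / L_e² = π² × 126×10⁹ × 6.264×10^-5 / 3.227² = 7.480×10^6 N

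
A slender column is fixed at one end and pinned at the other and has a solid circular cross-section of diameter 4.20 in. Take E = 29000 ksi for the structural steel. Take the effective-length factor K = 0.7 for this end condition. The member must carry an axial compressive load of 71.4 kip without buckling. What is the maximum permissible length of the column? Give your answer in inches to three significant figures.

L_max ≈ 353 in

I = πd⁴/64 = π×4.20⁴/64 = 15.27 in⁴
At the buckling limit P_cr = P = 7.140×10^4 lb
From P_cr = π²EI/(K·L)²:  L = (1/K)·√(π²EI/P_cr) = (1/0.7)·√(π²×2.90×10^7×15.27/7.140×10^4)
L = 353 in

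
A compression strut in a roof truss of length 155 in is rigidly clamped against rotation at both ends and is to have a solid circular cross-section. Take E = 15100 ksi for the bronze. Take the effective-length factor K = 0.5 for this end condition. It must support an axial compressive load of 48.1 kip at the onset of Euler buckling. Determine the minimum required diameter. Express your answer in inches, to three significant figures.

d ≈ 2.51 in

L_e = K·L = 0.5 × 155 = 77.50 in
Required I = P_cr·L_e²/(π²E) = 4.810×10^4 × 77.50² / (π² × 1.51×10^7) = 1.939 in⁴
Solid circle: I = πd⁴/64  ⇒  d = (64I/π)^(1/4) = (64×1.939/π)^(1/4) = 2.51 in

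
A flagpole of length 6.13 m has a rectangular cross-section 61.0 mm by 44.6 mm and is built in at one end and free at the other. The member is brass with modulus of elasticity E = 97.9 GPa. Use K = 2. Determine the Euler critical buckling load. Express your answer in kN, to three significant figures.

P_cr ≈ 2.90 kN

Buckling occurs about the weak axis: I_min = h·b³/12 with b = 44.6 mm (the shorter side).
I_min = 61.0×44.6³/12 = 4.510×10^5 mm⁴
I = 4.510×10^5 mm⁴ = 4.510×10^-7 m⁴
Effective length L_e = K·L = 2 × 6.13 = 12.26 m
P_cr = π²EI / L_e² = π² × 97.9×10⁹ × 4.510×10^-7 / 12.26² = 2.899×10^3 N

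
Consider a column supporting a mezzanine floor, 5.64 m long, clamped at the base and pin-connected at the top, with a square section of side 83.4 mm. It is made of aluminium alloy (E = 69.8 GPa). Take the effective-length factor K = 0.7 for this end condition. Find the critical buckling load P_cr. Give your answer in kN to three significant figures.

I = a⁴/12 = 83.4⁴/12 = 4.032×10^6 mm⁴
I = 4.032×10^6 mm⁴ = 4.032×10^-6 m⁴
Effective length L_e = K·L = 0.7 × 5.64 = 3.948 m
P_cr = π²EI / L_e² = π² × 69.8×10⁹ × 4.032×10^-6 / 3.948² = 1.782×10^5 N

P_cr ≈ 178 kN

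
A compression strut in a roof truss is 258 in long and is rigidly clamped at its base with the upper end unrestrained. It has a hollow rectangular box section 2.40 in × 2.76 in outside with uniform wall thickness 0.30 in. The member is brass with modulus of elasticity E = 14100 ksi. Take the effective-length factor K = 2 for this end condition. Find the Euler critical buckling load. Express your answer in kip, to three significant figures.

P_cr ≈ 1.11 kip

Inner dimensions: h_i = 2.76 − 2×0.30 = 2.160 in, b_i = 2.40 − 2×0.30 = 1.800 in
Weak-axis I_min = (h_o·b_o³ − h_i·b_i³)/12 with b_o = 2.40, b_i = 1.800 in (shorter outer/inner sides).
I_min = (2.76×2.40³ − 2.160×1.800³)/12 = 2.130 in⁴
Effective length L_e = K·L = 2 × 258 = 516.0 in
P_cr = π²EI / L_e² = π² × 14100×10³ × 2.130 / 516.0² = 1.113×10^3 lb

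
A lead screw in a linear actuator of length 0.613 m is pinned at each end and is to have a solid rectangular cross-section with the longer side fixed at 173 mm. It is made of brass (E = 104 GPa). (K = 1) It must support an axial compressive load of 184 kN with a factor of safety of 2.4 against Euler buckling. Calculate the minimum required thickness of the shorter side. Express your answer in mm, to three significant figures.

Required P_cr = n·P = 2.4 × 184 = 441.6 kN
L_e = K·L = 1 × 0.613 = 0.6130 m
Required I = P_cr·L_e²/(π²E) = 4.416×10^5 × 0.6130² / (π² × 1.04×10^11) = 1.617×10^-7 m⁴
I_req = 1.617×10^5 mm⁴
Rectangle, weak axis: I_min = h·b³/12 with h = 173 mm fixed  ⇒  b = (12I/h)^(1/3) = 22.4 mm

b ≈ 22.4 mm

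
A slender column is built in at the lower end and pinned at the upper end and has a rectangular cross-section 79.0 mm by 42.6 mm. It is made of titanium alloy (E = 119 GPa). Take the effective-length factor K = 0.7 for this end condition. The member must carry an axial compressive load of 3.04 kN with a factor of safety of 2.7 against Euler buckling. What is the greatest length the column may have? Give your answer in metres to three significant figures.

L_max ≈ 12.2 m

Buckling occurs about the weak axis: I_min = h·b³/12 with b = 42.6 mm (the shorter side).
I_min = 79.0×42.6³/12 = 5.089×10^5 mm⁴
I = 5.089×10^-7 m⁴
Required critical load P_cr = n·P = 2.7 × 3.04 = 8.208 kN = 8.208×10^3 N
From P_cr = π²EI/(K·L)²:  L = (1/K)·√(π²EI/P_cr) = (1/0.7)·√(π²×1.19×10^11×5.089×10^-7/8.208×10^3)
L = 12.2 m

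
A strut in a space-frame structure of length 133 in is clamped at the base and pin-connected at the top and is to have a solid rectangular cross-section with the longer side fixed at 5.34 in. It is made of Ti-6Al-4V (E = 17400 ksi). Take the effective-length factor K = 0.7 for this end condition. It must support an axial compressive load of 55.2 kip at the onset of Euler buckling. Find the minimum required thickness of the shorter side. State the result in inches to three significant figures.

b ≈ 1.84 in

L_e = K·L = 0.7 × 133 = 93.10 in
Required I = P_cr·L_e²/(π²E) = 5.520×10^4 × 93.10² / (π² × 1.74×10^7) = 2.786 in⁴
Rectangle, weak axis: I_min = h·b³/12 with h = 5.34 in fixed  ⇒  b = (12I/h)^(1/3) = 1.84 in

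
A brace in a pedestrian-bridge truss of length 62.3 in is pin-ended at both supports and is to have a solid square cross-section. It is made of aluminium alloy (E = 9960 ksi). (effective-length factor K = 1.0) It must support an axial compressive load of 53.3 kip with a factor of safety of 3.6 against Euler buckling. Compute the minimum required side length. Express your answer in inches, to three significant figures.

Required P_cr = n·P = 3.6 × 53.3 = 191.9 kip
L_e = K·L = 1 × 62.3 = 62.30 in
Required I = P_cr·L_e²/(π²E) = 1.919×10^5 × 62.30² / (π² × 9.96×10^6) = 7.576 in⁴
Solid square: I = a⁴/12  ⇒  a = (12I)^(1/4) = (12×7.576)^(1/4) = 3.09 in

a ≈ 3.09 in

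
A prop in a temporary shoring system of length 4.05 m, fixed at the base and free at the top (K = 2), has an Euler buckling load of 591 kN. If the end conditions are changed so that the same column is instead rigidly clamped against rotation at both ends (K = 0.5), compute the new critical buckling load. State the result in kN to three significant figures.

P_cr ∝ 1/K², so P_cr,new = P_cr,old × (K_old/K_new)² = 591 × (2/0.5)²
= 591 × 16.00 = 9460 kN

P_cr ≈ 9460 kN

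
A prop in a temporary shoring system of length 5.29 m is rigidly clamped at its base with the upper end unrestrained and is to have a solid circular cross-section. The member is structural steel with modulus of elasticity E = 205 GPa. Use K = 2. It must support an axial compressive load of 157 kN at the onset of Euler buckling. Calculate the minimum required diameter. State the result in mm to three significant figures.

L_e = K·L = 2 × 5.29 = 10.58 m
Required I = P_cr·L_e²/(π²E) = 1.570×10^5 × 10.58² / (π² × 2.05×10^11) = 8.686×10^-6 m⁴
I_req = 8.686×10^6 mm⁴
Solid circle: I = πd⁴/64  ⇒  d = (64I/π)^(1/4) = (64×8.686×10^6/π)^(1/4) = 115 mm

d ≈ 115 mm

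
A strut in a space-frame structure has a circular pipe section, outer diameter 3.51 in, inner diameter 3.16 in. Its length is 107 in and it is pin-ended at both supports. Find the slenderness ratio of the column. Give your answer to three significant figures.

λ ≈ 90.6

d_o = 3.51 in, d_i = 3.16 in
I = π(d_o⁴ − d_i⁴)/64 = π(3.51⁴ − 3.160⁴)/64 = 2.556 in⁴
A = 1.834 in²;  r_min = √(I/A) = √(2.556/1.834) = 1.181 in
L_e = K·L = 1 × 107 = 107.0 in
λ = L_e / r_min = 107.00 / 1.181 = 90.6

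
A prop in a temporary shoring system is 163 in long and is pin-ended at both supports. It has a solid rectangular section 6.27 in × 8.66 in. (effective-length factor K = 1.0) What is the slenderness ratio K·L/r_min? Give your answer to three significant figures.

Buckling occurs about the weak axis: I_min = h·b³/12 with b = 6.27 in (the shorter side).
I_min = 8.66×6.27³/12 = 177.9 in⁴
A = 54.30 in²;  r_min = √(I/A) = √(177.9/54.30) = 1.810 in
L_e = K·L = 1 × 163 = 163.0 in
λ = L_e / r_min = 163.00 / 1.810 = 90.1

λ ≈ 90.1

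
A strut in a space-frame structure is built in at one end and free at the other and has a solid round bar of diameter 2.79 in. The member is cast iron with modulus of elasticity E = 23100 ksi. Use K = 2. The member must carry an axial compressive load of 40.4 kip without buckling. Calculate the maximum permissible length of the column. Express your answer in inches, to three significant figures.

L_max ≈ 64.8 in

I = πd⁴/64 = π×2.79⁴/64 = 2.974 in⁴
At the buckling limit P_cr = P = 4.040×10^4 lb
From P_cr = π²EI/(K·L)²:  L = (1/K)·√(π²EI/P_cr) = (1/2)·√(π²×2.31×10^7×2.974/4.040×10^4)
L = 64.8 in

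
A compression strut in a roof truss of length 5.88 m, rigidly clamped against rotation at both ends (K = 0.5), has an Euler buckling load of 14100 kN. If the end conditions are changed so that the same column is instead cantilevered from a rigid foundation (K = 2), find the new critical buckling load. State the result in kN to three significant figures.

P_cr ∝ 1/K², so P_cr,new = P_cr,old × (K_old/K_new)² = 14100 × (0.5/2)²
= 14100 × 0.06250 = 881 kN

P_cr ≈ 881 kN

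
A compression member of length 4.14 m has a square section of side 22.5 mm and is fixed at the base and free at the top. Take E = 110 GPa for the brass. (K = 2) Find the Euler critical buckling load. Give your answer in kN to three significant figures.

P_cr ≈ 0.338 kN

I = a⁴/12 = 22.5⁴/12 = 2.136×10^4 mm⁴
I = 2.136×10^4 mm⁴ = 2.136×10^-8 m⁴
Effective length L_e = K·L = 2 × 4.14 = 8.280 m
P_cr = π²EI / L_e² = π² × 110×10⁹ × 2.136×10^-8 / 8.280² = 338.2 N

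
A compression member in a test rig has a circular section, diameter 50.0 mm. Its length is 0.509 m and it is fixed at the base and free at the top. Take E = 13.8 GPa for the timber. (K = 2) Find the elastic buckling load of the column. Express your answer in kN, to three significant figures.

I = πd⁴/64 = π×50.0⁴/64 = 3.068×10^5 mm⁴
I = 3.068×10^5 mm⁴ = 3.068×10^-7 m⁴
Effective length L_e = K·L = 2 × 0.509 = 1.018 m
P_cr = π²EI / L_e² = π² × 13.8×10⁹ × 3.068×10^-7 / 1.018² = 4.032×10^4 N

P_cr ≈ 40.3 kN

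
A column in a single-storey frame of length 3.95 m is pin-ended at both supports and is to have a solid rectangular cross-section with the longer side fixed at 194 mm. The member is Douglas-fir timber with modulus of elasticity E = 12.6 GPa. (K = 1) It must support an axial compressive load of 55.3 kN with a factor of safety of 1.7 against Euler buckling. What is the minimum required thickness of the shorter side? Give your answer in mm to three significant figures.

b ≈ 90.0 mm

Required P_cr = n·P = 1.7 × 55.3 = 94.01 kN
L_e = K·L = 1 × 3.95 = 3.950 m
Required I = P_cr·L_e²/(π²E) = 9.401×10^4 × 3.950² / (π² × 1.26×10^10) = 1.180×10^-5 m⁴
I_req = 1.180×10^7 mm⁴
Rectangle, weak axis: I_min = h·b³/12 with h = 194 mm fixed  ⇒  b = (12I/h)^(1/3) = 90.0 mm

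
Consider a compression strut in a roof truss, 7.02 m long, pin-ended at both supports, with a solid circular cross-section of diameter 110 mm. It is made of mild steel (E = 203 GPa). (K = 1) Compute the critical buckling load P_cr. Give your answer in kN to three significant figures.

P_cr ≈ 292 kN

I = πd⁴/64 = π×110⁴/64 = 7.187×10^6 mm⁴
I = 7.187×10^6 mm⁴ = 7.187×10^-6 m⁴
Effective length L_e = K·L = 1 × 7.02 = 7.020 m
P_cr = π²EI / L_e² = π² × 203×10⁹ × 7.187×10^-6 / 7.020² = 2.922×10^5 N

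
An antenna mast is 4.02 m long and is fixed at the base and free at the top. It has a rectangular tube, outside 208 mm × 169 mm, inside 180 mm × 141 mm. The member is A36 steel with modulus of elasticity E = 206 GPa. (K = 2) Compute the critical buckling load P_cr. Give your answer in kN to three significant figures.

Weak-axis I_min = (h_o·b_o³ − h_i·b_i³)/12 with b_o = 169, b_i = 141.0 mm (shorter outer/inner sides).
I_min = (208×169³ − 180.0×141.0³)/12 = 4.162×10^7 mm⁴
I = 4.162×10^7 mm⁴ = 4.162×10^-5 m⁴
Effective length L_e = K·L = 2 × 4.02 = 8.040 m
P_cr = π²EI / L_e² = π² × 206×10⁹ × 4.162×10^-5 / 8.040² = 1.309×10^6 N

P_cr ≈ 1310 kN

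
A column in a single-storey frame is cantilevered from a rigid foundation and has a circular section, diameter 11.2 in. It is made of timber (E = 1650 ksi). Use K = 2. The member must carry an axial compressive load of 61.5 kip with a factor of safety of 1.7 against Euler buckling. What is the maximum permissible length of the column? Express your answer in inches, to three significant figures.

L_max ≈ 173 in

I = πd⁴/64 = π×11.2⁴/64 = 772.4 in⁴
Required critical load P_cr = n·P = 1.7 × 61.5 = 104.6 kip = 1.046×10^5 lb
From P_cr = π²EI/(K·L)²:  L = (1/K)·√(π²EI/P_cr) = (1/2)·√(π²×1.65×10^6×772.4/1.046×10^5)
L = 173 in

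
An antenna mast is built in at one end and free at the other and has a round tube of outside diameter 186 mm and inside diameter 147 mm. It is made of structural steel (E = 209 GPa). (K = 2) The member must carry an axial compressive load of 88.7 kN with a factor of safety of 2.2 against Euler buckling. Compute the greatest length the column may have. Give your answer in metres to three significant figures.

L_max ≈ 9.73 m

d_o = 186 mm, d_i = 147 mm
I = π(d_o⁴ − d_i⁴)/64 = π(186⁴ − 147.0⁴)/64 = 3.583×10^7 mm⁴
I = 3.583×10^-5 m⁴
Required critical load P_cr = n·P = 2.2 × 88.7 = 195.1 kN = 1.951×10^5 N
From P_cr = π²EI/(K·L)²:  L = (1/K)·√(π²EI/P_cr) = (1/2)·√(π²×2.09×10^11×3.583×10^-5/1.951×10^5)
L = 9.73 m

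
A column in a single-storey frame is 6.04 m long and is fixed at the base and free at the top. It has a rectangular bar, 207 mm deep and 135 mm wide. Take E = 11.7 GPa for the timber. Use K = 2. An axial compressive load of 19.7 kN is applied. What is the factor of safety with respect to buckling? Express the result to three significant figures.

Buckling occurs about the weak axis: I_min = h·b³/12 with b = 135 mm (the shorter side).
I_min = 207×135³/12 = 4.244×10^7 mm⁴
I = 4.244×10^7 mm⁴ = 4.244×10^-5 m⁴
Effective length L_e = K·L = 2 × 6.04 = 12.08 m
P_cr = π²EI / L_e² = π² × 11.7×10⁹ × 4.244×10^-5 / 12.08² = 3.358×10^4 N
Factor of safety n = P_cr / P = 33.585 / 19.7 = 1.70

n ≈ 1.70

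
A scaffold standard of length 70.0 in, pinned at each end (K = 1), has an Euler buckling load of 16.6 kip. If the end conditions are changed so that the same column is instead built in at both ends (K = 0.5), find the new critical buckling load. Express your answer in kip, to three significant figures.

P_cr ≈ 66.4 kip

P_cr ∝ 1/K², so P_cr,new = P_cr,old × (K_old/K_new)² = 16.6 × (1/0.5)²
= 16.6 × 4.000 = 66.4 kip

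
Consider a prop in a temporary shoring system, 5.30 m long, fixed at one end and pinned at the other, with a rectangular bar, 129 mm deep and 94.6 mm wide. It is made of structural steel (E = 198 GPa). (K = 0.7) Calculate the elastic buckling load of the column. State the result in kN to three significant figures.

P_cr ≈ 1290 kN

Buckling occurs about the weak axis: I_min = h·b³/12 with b = 94.6 mm (the shorter side).
I_min = 129×94.6³/12 = 9.101×10^6 mm⁴
I = 9.101×10^6 mm⁴ = 9.101×10^-6 m⁴
Effective length L_e = K·L = 0.7 × 5.30 = 3.710 m
P_cr = π²EI / L_e² = π² × 198×10⁹ × 9.101×10^-6 / 3.710² = 1.292×10^6 N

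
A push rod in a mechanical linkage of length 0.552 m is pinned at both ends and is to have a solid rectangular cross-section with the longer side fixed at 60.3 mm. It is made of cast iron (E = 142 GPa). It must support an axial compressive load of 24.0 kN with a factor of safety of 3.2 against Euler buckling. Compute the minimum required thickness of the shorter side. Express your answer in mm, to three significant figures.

Required P_cr = n·P = 3.2 × 24.0 = 76.80 kN
L_e = K·L = 1 × 0.552 = 0.5520 m
Required I = P_cr·L_e²/(π²E) = 7.680×10^4 × 0.5520² / (π² × 1.42×10^11) = 1.670×10^-8 m⁴
I_req = 1.670×10^4 mm⁴
Rectangle, weak axis: I_min = h·b³/12 with h = 60.3 mm fixed  ⇒  b = (12I/h)^(1/3) = 14.9 mm

b ≈ 14.9 mm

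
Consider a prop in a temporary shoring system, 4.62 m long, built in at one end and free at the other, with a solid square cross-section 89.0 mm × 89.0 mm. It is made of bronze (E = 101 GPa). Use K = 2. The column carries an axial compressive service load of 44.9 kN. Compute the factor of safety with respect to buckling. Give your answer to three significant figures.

n ≈ 1.36

I = a⁴/12 = 89.0⁴/12 = 5.229×10^6 mm⁴
I = 5.229×10^6 mm⁴ = 5.229×10^-6 m⁴
Effective length L_e = K·L = 2 × 4.62 = 9.240 m
P_cr = π²EI / L_e² = π² × 101×10⁹ × 5.229×10^-6 / 9.240² = 6.105×10^4 N
Factor of safety n = P_cr / P = 61.046 / 44.9 = 1.36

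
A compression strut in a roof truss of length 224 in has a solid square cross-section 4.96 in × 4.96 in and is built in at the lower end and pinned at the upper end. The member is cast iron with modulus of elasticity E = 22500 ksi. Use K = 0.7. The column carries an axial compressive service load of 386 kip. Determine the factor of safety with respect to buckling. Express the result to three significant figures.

I = a⁴/12 = 4.96⁴/12 = 50.44 in⁴
Effective length L_e = K·L = 0.7 × 224 = 156.8 in
P_cr = π²EI / L_e² = π² × 22500×10³ × 50.44 / 156.8² = 4.555×10^5 lb
Factor of safety n = P_cr / P = 455.55 / 386 = 1.18

n ≈ 1.18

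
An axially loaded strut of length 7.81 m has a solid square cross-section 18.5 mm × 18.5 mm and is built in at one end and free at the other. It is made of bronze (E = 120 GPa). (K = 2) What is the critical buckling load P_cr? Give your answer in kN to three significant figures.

I = a⁴/12 = 18.5⁴/12 = 9.761×10^3 mm⁴
I = 9.761×10^3 mm⁴ = 9.761×10^-9 m⁴
Effective length L_e = K·L = 2 × 7.81 = 15.62 m
P_cr = π²EI / L_e² = π² × 120×10⁹ × 9.761×10^-9 / 15.62² = 47.38 N

P_cr ≈ 0.0474 kN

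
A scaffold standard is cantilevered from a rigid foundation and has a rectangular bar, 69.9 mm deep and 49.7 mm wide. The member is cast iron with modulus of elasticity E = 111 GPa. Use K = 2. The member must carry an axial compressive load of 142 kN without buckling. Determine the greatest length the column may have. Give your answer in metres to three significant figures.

L_max ≈ 1.17 m

Buckling occurs about the weak axis: I_min = h·b³/12 with b = 49.7 mm (the shorter side).
I_min = 69.9×49.7³/12 = 7.151×10^5 mm⁴
I = 7.151×10^-7 m⁴
At the buckling limit P_cr = P = 1.420×10^5 N
From P_cr = π²EI/(K·L)²:  L = (1/K)·√(π²EI/P_cr) = (1/2)·√(π²×1.11×10^11×7.151×10^-7/1.420×10^5)
L = 1.17 m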